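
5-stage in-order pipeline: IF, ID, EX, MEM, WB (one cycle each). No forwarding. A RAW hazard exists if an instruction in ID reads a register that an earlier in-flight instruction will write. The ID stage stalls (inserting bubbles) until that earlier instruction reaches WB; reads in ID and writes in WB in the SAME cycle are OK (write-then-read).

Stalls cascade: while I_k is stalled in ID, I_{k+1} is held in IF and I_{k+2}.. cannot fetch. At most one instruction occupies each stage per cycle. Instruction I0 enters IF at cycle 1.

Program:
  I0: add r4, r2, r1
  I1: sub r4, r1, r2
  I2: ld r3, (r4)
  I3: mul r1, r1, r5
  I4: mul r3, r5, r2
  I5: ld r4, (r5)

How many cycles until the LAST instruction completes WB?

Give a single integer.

Answer: 12

Derivation:
I0 add r4 <- r2,r1: IF@1 ID@2 stall=0 (-) EX@3 MEM@4 WB@5
I1 sub r4 <- r1,r2: IF@2 ID@3 stall=0 (-) EX@4 MEM@5 WB@6
I2 ld r3 <- r4: IF@3 ID@4 stall=2 (RAW on I1.r4 (WB@6)) EX@7 MEM@8 WB@9
I3 mul r1 <- r1,r5: IF@4 ID@7 stall=0 (-) EX@8 MEM@9 WB@10
I4 mul r3 <- r5,r2: IF@7 ID@8 stall=0 (-) EX@9 MEM@10 WB@11
I5 ld r4 <- r5: IF@8 ID@9 stall=0 (-) EX@10 MEM@11 WB@12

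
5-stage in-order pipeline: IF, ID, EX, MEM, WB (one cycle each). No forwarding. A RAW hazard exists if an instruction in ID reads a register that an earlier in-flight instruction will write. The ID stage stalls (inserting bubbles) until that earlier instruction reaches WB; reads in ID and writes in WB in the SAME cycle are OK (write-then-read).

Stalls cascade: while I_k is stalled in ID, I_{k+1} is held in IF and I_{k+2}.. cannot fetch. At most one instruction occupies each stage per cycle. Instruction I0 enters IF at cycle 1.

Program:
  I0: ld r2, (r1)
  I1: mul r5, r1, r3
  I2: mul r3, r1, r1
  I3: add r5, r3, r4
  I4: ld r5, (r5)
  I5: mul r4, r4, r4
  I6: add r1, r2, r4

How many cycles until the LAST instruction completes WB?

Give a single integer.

Answer: 17

Derivation:
I0 ld r2 <- r1: IF@1 ID@2 stall=0 (-) EX@3 MEM@4 WB@5
I1 mul r5 <- r1,r3: IF@2 ID@3 stall=0 (-) EX@4 MEM@5 WB@6
I2 mul r3 <- r1,r1: IF@3 ID@4 stall=0 (-) EX@5 MEM@6 WB@7
I3 add r5 <- r3,r4: IF@4 ID@5 stall=2 (RAW on I2.r3 (WB@7)) EX@8 MEM@9 WB@10
I4 ld r5 <- r5: IF@5 ID@8 stall=2 (RAW on I3.r5 (WB@10)) EX@11 MEM@12 WB@13
I5 mul r4 <- r4,r4: IF@8 ID@11 stall=0 (-) EX@12 MEM@13 WB@14
I6 add r1 <- r2,r4: IF@11 ID@12 stall=2 (RAW on I5.r4 (WB@14)) EX@15 MEM@16 WB@17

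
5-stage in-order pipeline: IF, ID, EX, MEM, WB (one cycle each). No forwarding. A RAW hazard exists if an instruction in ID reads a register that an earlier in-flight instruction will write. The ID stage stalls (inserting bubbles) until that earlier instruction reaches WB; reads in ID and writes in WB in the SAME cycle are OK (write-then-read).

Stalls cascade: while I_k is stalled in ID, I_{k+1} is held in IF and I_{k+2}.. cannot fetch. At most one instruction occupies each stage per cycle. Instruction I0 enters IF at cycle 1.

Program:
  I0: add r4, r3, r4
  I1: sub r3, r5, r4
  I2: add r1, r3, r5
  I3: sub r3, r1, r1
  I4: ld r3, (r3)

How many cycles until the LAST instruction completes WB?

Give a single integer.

Answer: 17

Derivation:
I0 add r4 <- r3,r4: IF@1 ID@2 stall=0 (-) EX@3 MEM@4 WB@5
I1 sub r3 <- r5,r4: IF@2 ID@3 stall=2 (RAW on I0.r4 (WB@5)) EX@6 MEM@7 WB@8
I2 add r1 <- r3,r5: IF@3 ID@6 stall=2 (RAW on I1.r3 (WB@8)) EX@9 MEM@10 WB@11
I3 sub r3 <- r1,r1: IF@6 ID@9 stall=2 (RAW on I2.r1 (WB@11)) EX@12 MEM@13 WB@14
I4 ld r3 <- r3: IF@9 ID@12 stall=2 (RAW on I3.r3 (WB@14)) EX@15 MEM@16 WB@17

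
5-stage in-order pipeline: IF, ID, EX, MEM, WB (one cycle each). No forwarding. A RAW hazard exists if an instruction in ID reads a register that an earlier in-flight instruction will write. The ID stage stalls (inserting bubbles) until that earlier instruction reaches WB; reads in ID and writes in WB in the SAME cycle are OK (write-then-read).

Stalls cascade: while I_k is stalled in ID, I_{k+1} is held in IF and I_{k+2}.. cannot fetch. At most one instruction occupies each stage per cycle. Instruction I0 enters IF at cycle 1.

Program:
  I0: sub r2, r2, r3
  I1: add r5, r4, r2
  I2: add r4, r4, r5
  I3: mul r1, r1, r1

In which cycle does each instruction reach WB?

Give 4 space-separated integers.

I0 sub r2 <- r2,r3: IF@1 ID@2 stall=0 (-) EX@3 MEM@4 WB@5
I1 add r5 <- r4,r2: IF@2 ID@3 stall=2 (RAW on I0.r2 (WB@5)) EX@6 MEM@7 WB@8
I2 add r4 <- r4,r5: IF@3 ID@6 stall=2 (RAW on I1.r5 (WB@8)) EX@9 MEM@10 WB@11
I3 mul r1 <- r1,r1: IF@6 ID@9 stall=0 (-) EX@10 MEM@11 WB@12

Answer: 5 8 11 12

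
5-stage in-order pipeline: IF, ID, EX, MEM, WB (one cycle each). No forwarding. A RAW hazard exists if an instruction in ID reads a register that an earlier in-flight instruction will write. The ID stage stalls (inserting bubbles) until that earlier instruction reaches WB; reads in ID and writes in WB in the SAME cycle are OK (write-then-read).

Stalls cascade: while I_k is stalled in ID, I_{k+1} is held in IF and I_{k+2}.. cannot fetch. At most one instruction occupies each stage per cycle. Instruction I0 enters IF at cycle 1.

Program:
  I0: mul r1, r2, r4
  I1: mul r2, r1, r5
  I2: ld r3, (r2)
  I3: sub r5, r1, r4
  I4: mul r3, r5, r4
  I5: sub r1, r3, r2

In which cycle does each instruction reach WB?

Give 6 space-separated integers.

Answer: 5 8 11 12 15 18

Derivation:
I0 mul r1 <- r2,r4: IF@1 ID@2 stall=0 (-) EX@3 MEM@4 WB@5
I1 mul r2 <- r1,r5: IF@2 ID@3 stall=2 (RAW on I0.r1 (WB@5)) EX@6 MEM@7 WB@8
I2 ld r3 <- r2: IF@3 ID@6 stall=2 (RAW on I1.r2 (WB@8)) EX@9 MEM@10 WB@11
I3 sub r5 <- r1,r4: IF@6 ID@9 stall=0 (-) EX@10 MEM@11 WB@12
I4 mul r3 <- r5,r4: IF@9 ID@10 stall=2 (RAW on I3.r5 (WB@12)) EX@13 MEM@14 WB@15
I5 sub r1 <- r3,r2: IF@10 ID@13 stall=2 (RAW on I4.r3 (WB@15)) EX@16 MEM@17 WB@18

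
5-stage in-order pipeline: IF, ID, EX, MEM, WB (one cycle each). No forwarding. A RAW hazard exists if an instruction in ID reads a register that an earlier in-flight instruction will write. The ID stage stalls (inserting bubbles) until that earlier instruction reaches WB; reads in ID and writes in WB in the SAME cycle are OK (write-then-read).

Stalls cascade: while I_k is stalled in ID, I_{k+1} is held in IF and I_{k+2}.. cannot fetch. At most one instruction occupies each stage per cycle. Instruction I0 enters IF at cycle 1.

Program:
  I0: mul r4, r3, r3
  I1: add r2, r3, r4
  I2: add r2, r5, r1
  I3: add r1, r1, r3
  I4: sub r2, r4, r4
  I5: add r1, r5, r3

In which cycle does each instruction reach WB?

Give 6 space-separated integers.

Answer: 5 8 9 10 11 12

Derivation:
I0 mul r4 <- r3,r3: IF@1 ID@2 stall=0 (-) EX@3 MEM@4 WB@5
I1 add r2 <- r3,r4: IF@2 ID@3 stall=2 (RAW on I0.r4 (WB@5)) EX@6 MEM@7 WB@8
I2 add r2 <- r5,r1: IF@3 ID@6 stall=0 (-) EX@7 MEM@8 WB@9
I3 add r1 <- r1,r3: IF@6 ID@7 stall=0 (-) EX@8 MEM@9 WB@10
I4 sub r2 <- r4,r4: IF@7 ID@8 stall=0 (-) EX@9 MEM@10 WB@11
I5 add r1 <- r5,r3: IF@8 ID@9 stall=0 (-) EX@10 MEM@11 WB@12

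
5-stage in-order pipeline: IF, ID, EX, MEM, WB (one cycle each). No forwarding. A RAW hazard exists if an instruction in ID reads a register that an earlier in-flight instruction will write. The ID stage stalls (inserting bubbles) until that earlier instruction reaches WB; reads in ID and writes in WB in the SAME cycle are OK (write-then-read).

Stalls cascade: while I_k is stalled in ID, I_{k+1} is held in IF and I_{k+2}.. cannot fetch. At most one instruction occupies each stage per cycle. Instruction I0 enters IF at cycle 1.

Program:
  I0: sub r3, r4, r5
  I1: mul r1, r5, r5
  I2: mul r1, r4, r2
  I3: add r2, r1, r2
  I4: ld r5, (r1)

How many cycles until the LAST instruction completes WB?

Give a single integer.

I0 sub r3 <- r4,r5: IF@1 ID@2 stall=0 (-) EX@3 MEM@4 WB@5
I1 mul r1 <- r5,r5: IF@2 ID@3 stall=0 (-) EX@4 MEM@5 WB@6
I2 mul r1 <- r4,r2: IF@3 ID@4 stall=0 (-) EX@5 MEM@6 WB@7
I3 add r2 <- r1,r2: IF@4 ID@5 stall=2 (RAW on I2.r1 (WB@7)) EX@8 MEM@9 WB@10
I4 ld r5 <- r1: IF@5 ID@8 stall=0 (-) EX@9 MEM@10 WB@11

Answer: 11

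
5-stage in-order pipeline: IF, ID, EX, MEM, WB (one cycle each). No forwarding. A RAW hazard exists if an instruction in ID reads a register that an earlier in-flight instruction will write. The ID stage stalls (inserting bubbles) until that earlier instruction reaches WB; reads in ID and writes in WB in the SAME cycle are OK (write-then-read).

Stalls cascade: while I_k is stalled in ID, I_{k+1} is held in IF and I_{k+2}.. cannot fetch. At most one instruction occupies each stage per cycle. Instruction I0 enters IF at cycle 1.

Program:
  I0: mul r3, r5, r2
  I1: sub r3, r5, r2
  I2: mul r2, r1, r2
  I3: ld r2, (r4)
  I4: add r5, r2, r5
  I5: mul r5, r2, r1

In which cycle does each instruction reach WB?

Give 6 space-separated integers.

I0 mul r3 <- r5,r2: IF@1 ID@2 stall=0 (-) EX@3 MEM@4 WB@5
I1 sub r3 <- r5,r2: IF@2 ID@3 stall=0 (-) EX@4 MEM@5 WB@6
I2 mul r2 <- r1,r2: IF@3 ID@4 stall=0 (-) EX@5 MEM@6 WB@7
I3 ld r2 <- r4: IF@4 ID@5 stall=0 (-) EX@6 MEM@7 WB@8
I4 add r5 <- r2,r5: IF@5 ID@6 stall=2 (RAW on I3.r2 (WB@8)) EX@9 MEM@10 WB@11
I5 mul r5 <- r2,r1: IF@6 ID@9 stall=0 (-) EX@10 MEM@11 WB@12

Answer: 5 6 7 8 11 12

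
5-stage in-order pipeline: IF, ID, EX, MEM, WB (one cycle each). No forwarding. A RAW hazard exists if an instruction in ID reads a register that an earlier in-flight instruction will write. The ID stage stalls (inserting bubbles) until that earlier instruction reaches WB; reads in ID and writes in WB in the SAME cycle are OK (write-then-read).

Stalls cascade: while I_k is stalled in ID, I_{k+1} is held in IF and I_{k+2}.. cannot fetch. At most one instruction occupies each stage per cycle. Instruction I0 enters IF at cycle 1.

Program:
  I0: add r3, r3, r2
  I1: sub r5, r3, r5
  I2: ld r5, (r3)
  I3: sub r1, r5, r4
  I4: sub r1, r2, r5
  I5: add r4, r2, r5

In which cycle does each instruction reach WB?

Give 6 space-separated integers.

I0 add r3 <- r3,r2: IF@1 ID@2 stall=0 (-) EX@3 MEM@4 WB@5
I1 sub r5 <- r3,r5: IF@2 ID@3 stall=2 (RAW on I0.r3 (WB@5)) EX@6 MEM@7 WB@8
I2 ld r5 <- r3: IF@3 ID@6 stall=0 (-) EX@7 MEM@8 WB@9
I3 sub r1 <- r5,r4: IF@6 ID@7 stall=2 (RAW on I2.r5 (WB@9)) EX@10 MEM@11 WB@12
I4 sub r1 <- r2,r5: IF@7 ID@10 stall=0 (-) EX@11 MEM@12 WB@13
I5 add r4 <- r2,r5: IF@10 ID@11 stall=0 (-) EX@12 MEM@13 WB@14

Answer: 5 8 9 12 13 14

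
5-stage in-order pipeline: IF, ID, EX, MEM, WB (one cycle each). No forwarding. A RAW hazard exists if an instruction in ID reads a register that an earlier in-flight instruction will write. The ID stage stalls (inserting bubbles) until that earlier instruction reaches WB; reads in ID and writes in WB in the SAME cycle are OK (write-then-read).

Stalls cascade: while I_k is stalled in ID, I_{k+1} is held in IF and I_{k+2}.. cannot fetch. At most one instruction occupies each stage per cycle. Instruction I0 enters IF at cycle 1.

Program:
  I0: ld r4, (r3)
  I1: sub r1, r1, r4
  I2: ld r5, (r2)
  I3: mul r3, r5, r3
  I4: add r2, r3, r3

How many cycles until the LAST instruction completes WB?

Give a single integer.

Answer: 15

Derivation:
I0 ld r4 <- r3: IF@1 ID@2 stall=0 (-) EX@3 MEM@4 WB@5
I1 sub r1 <- r1,r4: IF@2 ID@3 stall=2 (RAW on I0.r4 (WB@5)) EX@6 MEM@7 WB@8
I2 ld r5 <- r2: IF@3 ID@6 stall=0 (-) EX@7 MEM@8 WB@9
I3 mul r3 <- r5,r3: IF@6 ID@7 stall=2 (RAW on I2.r5 (WB@9)) EX@10 MEM@11 WB@12
I4 add r2 <- r3,r3: IF@7 ID@10 stall=2 (RAW on I3.r3 (WB@12)) EX@13 MEM@14 WB@15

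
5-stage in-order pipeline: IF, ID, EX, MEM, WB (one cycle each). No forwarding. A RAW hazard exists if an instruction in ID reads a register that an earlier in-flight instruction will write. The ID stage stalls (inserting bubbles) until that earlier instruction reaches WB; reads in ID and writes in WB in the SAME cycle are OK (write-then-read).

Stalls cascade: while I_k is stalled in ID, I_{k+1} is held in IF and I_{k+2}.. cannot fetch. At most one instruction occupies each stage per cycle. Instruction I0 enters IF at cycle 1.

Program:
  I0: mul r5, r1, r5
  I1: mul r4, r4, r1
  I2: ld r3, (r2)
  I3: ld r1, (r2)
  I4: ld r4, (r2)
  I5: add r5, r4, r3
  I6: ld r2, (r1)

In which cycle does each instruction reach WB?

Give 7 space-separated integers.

I0 mul r5 <- r1,r5: IF@1 ID@2 stall=0 (-) EX@3 MEM@4 WB@5
I1 mul r4 <- r4,r1: IF@2 ID@3 stall=0 (-) EX@4 MEM@5 WB@6
I2 ld r3 <- r2: IF@3 ID@4 stall=0 (-) EX@5 MEM@6 WB@7
I3 ld r1 <- r2: IF@4 ID@5 stall=0 (-) EX@6 MEM@7 WB@8
I4 ld r4 <- r2: IF@5 ID@6 stall=0 (-) EX@7 MEM@8 WB@9
I5 add r5 <- r4,r3: IF@6 ID@7 stall=2 (RAW on I4.r4 (WB@9)) EX@10 MEM@11 WB@12
I6 ld r2 <- r1: IF@7 ID@10 stall=0 (-) EX@11 MEM@12 WB@13

Answer: 5 6 7 8 9 12 13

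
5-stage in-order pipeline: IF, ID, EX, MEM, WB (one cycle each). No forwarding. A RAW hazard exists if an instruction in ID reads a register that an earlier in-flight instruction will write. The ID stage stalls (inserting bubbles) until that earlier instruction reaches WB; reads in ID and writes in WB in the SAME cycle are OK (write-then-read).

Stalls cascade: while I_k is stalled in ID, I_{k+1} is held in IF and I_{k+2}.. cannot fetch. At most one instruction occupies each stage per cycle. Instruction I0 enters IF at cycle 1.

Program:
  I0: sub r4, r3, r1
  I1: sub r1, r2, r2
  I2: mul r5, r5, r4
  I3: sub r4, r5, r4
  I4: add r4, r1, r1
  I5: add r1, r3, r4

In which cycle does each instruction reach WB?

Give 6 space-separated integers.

Answer: 5 6 8 11 12 15

Derivation:
I0 sub r4 <- r3,r1: IF@1 ID@2 stall=0 (-) EX@3 MEM@4 WB@5
I1 sub r1 <- r2,r2: IF@2 ID@3 stall=0 (-) EX@4 MEM@5 WB@6
I2 mul r5 <- r5,r4: IF@3 ID@4 stall=1 (RAW on I0.r4 (WB@5)) EX@6 MEM@7 WB@8
I3 sub r4 <- r5,r4: IF@4 ID@6 stall=2 (RAW on I2.r5 (WB@8)) EX@9 MEM@10 WB@11
I4 add r4 <- r1,r1: IF@6 ID@9 stall=0 (-) EX@10 MEM@11 WB@12
I5 add r1 <- r3,r4: IF@9 ID@10 stall=2 (RAW on I4.r4 (WB@12)) EX@13 MEM@14 WB@15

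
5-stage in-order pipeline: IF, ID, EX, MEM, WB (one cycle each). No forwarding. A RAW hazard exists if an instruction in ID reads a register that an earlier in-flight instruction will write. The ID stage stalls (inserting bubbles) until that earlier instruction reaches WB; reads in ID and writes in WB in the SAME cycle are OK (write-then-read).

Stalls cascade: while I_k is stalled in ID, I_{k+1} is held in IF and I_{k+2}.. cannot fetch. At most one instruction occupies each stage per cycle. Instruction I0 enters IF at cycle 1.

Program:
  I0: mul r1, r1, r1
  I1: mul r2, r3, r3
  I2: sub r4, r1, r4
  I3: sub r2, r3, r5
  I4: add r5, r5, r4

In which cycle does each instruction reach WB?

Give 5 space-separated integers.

Answer: 5 6 8 9 11

Derivation:
I0 mul r1 <- r1,r1: IF@1 ID@2 stall=0 (-) EX@3 MEM@4 WB@5
I1 mul r2 <- r3,r3: IF@2 ID@3 stall=0 (-) EX@4 MEM@5 WB@6
I2 sub r4 <- r1,r4: IF@3 ID@4 stall=1 (RAW on I0.r1 (WB@5)) EX@6 MEM@7 WB@8
I3 sub r2 <- r3,r5: IF@4 ID@6 stall=0 (-) EX@7 MEM@8 WB@9
I4 add r5 <- r5,r4: IF@6 ID@7 stall=1 (RAW on I2.r4 (WB@8)) EX@9 MEM@10 WB@11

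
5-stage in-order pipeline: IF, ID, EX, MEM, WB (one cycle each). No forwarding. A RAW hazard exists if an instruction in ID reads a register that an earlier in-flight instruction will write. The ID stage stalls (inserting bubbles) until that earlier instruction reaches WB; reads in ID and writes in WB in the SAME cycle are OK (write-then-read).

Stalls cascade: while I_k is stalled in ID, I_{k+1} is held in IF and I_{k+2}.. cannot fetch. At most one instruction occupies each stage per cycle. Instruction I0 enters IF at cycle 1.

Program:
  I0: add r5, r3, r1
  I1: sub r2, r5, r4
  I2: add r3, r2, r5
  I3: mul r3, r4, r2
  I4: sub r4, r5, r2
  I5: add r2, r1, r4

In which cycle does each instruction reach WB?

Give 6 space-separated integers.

Answer: 5 8 11 12 13 16

Derivation:
I0 add r5 <- r3,r1: IF@1 ID@2 stall=0 (-) EX@3 MEM@4 WB@5
I1 sub r2 <- r5,r4: IF@2 ID@3 stall=2 (RAW on I0.r5 (WB@5)) EX@6 MEM@7 WB@8
I2 add r3 <- r2,r5: IF@3 ID@6 stall=2 (RAW on I1.r2 (WB@8)) EX@9 MEM@10 WB@11
I3 mul r3 <- r4,r2: IF@6 ID@9 stall=0 (-) EX@10 MEM@11 WB@12
I4 sub r4 <- r5,r2: IF@9 ID@10 stall=0 (-) EX@11 MEM@12 WB@13
I5 add r2 <- r1,r4: IF@10 ID@11 stall=2 (RAW on I4.r4 (WB@13)) EX@14 MEM@15 WB@16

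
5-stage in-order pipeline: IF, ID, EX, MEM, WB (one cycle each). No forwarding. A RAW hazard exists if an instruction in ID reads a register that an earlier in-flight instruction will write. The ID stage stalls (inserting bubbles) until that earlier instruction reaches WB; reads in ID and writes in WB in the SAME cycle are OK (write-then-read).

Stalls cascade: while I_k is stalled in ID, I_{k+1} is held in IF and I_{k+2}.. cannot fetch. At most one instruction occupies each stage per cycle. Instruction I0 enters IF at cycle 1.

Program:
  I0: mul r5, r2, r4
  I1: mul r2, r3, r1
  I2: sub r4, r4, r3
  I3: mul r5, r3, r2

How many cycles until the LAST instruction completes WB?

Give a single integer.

Answer: 9

Derivation:
I0 mul r5 <- r2,r4: IF@1 ID@2 stall=0 (-) EX@3 MEM@4 WB@5
I1 mul r2 <- r3,r1: IF@2 ID@3 stall=0 (-) EX@4 MEM@5 WB@6
I2 sub r4 <- r4,r3: IF@3 ID@4 stall=0 (-) EX@5 MEM@6 WB@7
I3 mul r5 <- r3,r2: IF@4 ID@5 stall=1 (RAW on I1.r2 (WB@6)) EX@7 MEM@8 WB@9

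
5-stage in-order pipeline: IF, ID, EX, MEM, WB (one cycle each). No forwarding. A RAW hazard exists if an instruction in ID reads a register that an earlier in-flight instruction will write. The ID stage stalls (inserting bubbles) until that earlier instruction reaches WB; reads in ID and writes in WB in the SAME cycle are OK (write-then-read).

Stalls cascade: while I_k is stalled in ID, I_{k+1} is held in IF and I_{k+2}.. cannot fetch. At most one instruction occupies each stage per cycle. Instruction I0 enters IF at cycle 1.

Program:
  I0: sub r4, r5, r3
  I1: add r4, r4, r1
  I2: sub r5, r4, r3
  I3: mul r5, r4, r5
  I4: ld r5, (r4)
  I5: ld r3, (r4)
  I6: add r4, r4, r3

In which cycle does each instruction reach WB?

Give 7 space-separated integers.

I0 sub r4 <- r5,r3: IF@1 ID@2 stall=0 (-) EX@3 MEM@4 WB@5
I1 add r4 <- r4,r1: IF@2 ID@3 stall=2 (RAW on I0.r4 (WB@5)) EX@6 MEM@7 WB@8
I2 sub r5 <- r4,r3: IF@3 ID@6 stall=2 (RAW on I1.r4 (WB@8)) EX@9 MEM@10 WB@11
I3 mul r5 <- r4,r5: IF@6 ID@9 stall=2 (RAW on I2.r5 (WB@11)) EX@12 MEM@13 WB@14
I4 ld r5 <- r4: IF@9 ID@12 stall=0 (-) EX@13 MEM@14 WB@15
I5 ld r3 <- r4: IF@12 ID@13 stall=0 (-) EX@14 MEM@15 WB@16
I6 add r4 <- r4,r3: IF@13 ID@14 stall=2 (RAW on I5.r3 (WB@16)) EX@17 MEM@18 WB@19

Answer: 5 8 11 14 15 16 19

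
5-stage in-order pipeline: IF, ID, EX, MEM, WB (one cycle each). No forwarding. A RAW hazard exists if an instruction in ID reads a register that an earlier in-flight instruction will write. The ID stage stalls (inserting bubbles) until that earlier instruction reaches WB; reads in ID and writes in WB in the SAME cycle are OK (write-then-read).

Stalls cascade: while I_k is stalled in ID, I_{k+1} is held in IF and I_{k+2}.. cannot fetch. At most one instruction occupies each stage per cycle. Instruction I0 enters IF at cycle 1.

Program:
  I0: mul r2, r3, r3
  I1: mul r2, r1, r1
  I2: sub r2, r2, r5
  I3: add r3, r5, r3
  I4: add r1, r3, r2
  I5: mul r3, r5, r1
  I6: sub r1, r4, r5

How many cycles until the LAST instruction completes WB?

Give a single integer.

Answer: 17

Derivation:
I0 mul r2 <- r3,r3: IF@1 ID@2 stall=0 (-) EX@3 MEM@4 WB@5
I1 mul r2 <- r1,r1: IF@2 ID@3 stall=0 (-) EX@4 MEM@5 WB@6
I2 sub r2 <- r2,r5: IF@3 ID@4 stall=2 (RAW on I1.r2 (WB@6)) EX@7 MEM@8 WB@9
I3 add r3 <- r5,r3: IF@4 ID@7 stall=0 (-) EX@8 MEM@9 WB@10
I4 add r1 <- r3,r2: IF@7 ID@8 stall=2 (RAW on I3.r3 (WB@10)) EX@11 MEM@12 WB@13
I5 mul r3 <- r5,r1: IF@8 ID@11 stall=2 (RAW on I4.r1 (WB@13)) EX@14 MEM@15 WB@16
I6 sub r1 <- r4,r5: IF@11 ID@14 stall=0 (-) EX@15 MEM@16 WB@17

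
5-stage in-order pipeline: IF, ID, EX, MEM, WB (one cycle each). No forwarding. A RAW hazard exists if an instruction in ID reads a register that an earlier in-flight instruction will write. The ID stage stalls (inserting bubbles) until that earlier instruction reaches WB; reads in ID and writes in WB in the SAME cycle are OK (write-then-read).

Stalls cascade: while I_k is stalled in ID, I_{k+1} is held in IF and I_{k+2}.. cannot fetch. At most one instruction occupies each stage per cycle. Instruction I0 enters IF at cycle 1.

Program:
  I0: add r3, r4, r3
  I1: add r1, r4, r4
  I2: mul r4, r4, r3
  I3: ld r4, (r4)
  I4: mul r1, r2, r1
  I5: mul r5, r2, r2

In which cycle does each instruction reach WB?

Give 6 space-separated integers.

I0 add r3 <- r4,r3: IF@1 ID@2 stall=0 (-) EX@3 MEM@4 WB@5
I1 add r1 <- r4,r4: IF@2 ID@3 stall=0 (-) EX@4 MEM@5 WB@6
I2 mul r4 <- r4,r3: IF@3 ID@4 stall=1 (RAW on I0.r3 (WB@5)) EX@6 MEM@7 WB@8
I3 ld r4 <- r4: IF@4 ID@6 stall=2 (RAW on I2.r4 (WB@8)) EX@9 MEM@10 WB@11
I4 mul r1 <- r2,r1: IF@6 ID@9 stall=0 (-) EX@10 MEM@11 WB@12
I5 mul r5 <- r2,r2: IF@9 ID@10 stall=0 (-) EX@11 MEM@12 WB@13

Answer: 5 6 8 11 12 13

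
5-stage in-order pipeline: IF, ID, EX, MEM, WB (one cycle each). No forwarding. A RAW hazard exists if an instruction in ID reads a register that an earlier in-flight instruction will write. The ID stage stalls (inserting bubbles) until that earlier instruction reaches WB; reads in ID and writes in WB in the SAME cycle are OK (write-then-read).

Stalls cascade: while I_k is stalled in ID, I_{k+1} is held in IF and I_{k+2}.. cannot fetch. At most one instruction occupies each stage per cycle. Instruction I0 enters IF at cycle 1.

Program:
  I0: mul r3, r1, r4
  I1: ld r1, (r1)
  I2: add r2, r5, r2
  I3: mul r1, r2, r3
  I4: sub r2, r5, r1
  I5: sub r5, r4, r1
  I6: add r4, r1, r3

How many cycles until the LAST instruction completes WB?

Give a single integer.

Answer: 15

Derivation:
I0 mul r3 <- r1,r4: IF@1 ID@2 stall=0 (-) EX@3 MEM@4 WB@5
I1 ld r1 <- r1: IF@2 ID@3 stall=0 (-) EX@4 MEM@5 WB@6
I2 add r2 <- r5,r2: IF@3 ID@4 stall=0 (-) EX@5 MEM@6 WB@7
I3 mul r1 <- r2,r3: IF@4 ID@5 stall=2 (RAW on I2.r2 (WB@7)) EX@8 MEM@9 WB@10
I4 sub r2 <- r5,r1: IF@5 ID@8 stall=2 (RAW on I3.r1 (WB@10)) EX@11 MEM@12 WB@13
I5 sub r5 <- r4,r1: IF@8 ID@11 stall=0 (-) EX@12 MEM@13 WB@14
I6 add r4 <- r1,r3: IF@11 ID@12 stall=0 (-) EX@13 MEM@14 WB@15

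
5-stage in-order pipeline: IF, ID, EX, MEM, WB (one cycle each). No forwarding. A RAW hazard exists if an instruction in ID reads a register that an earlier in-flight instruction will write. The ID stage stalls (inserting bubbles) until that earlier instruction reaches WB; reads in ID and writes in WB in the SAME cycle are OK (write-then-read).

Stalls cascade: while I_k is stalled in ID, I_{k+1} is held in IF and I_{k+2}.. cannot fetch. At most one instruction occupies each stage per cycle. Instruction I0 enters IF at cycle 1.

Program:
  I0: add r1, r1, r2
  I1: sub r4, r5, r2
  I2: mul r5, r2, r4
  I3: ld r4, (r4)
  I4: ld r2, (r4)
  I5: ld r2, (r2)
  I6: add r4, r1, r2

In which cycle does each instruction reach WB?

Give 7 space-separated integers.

Answer: 5 6 9 10 13 16 19

Derivation:
I0 add r1 <- r1,r2: IF@1 ID@2 stall=0 (-) EX@3 MEM@4 WB@5
I1 sub r4 <- r5,r2: IF@2 ID@3 stall=0 (-) EX@4 MEM@5 WB@6
I2 mul r5 <- r2,r4: IF@3 ID@4 stall=2 (RAW on I1.r4 (WB@6)) EX@7 MEM@8 WB@9
I3 ld r4 <- r4: IF@4 ID@7 stall=0 (-) EX@8 MEM@9 WB@10
I4 ld r2 <- r4: IF@7 ID@8 stall=2 (RAW on I3.r4 (WB@10)) EX@11 MEM@12 WB@13
I5 ld r2 <- r2: IF@8 ID@11 stall=2 (RAW on I4.r2 (WB@13)) EX@14 MEM@15 WB@16
I6 add r4 <- r1,r2: IF@11 ID@14 stall=2 (RAW on I5.r2 (WB@16)) EX@17 MEM@18 WB@19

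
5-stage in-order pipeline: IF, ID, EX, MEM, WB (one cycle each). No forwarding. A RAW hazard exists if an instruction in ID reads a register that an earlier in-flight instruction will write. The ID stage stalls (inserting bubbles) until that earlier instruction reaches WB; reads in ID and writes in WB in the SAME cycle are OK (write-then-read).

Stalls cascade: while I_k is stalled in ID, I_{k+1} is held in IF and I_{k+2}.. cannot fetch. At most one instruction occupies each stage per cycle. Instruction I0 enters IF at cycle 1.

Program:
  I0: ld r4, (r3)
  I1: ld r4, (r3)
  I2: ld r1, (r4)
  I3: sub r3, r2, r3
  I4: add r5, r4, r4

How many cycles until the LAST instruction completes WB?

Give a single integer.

Answer: 11

Derivation:
I0 ld r4 <- r3: IF@1 ID@2 stall=0 (-) EX@3 MEM@4 WB@5
I1 ld r4 <- r3: IF@2 ID@3 stall=0 (-) EX@4 MEM@5 WB@6
I2 ld r1 <- r4: IF@3 ID@4 stall=2 (RAW on I1.r4 (WB@6)) EX@7 MEM@8 WB@9
I3 sub r3 <- r2,r3: IF@4 ID@7 stall=0 (-) EX@8 MEM@9 WB@10
I4 add r5 <- r4,r4: IF@7 ID@8 stall=0 (-) EX@9 MEM@10 WB@11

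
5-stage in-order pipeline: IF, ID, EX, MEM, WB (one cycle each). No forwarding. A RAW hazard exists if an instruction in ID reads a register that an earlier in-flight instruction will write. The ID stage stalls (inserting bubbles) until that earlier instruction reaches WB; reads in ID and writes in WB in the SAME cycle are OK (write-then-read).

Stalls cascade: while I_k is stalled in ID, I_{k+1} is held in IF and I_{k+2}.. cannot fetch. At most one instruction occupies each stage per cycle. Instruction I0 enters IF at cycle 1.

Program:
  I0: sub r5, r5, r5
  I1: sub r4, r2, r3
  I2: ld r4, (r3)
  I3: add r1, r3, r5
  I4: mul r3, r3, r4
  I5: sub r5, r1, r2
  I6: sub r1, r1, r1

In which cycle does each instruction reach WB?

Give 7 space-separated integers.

I0 sub r5 <- r5,r5: IF@1 ID@2 stall=0 (-) EX@3 MEM@4 WB@5
I1 sub r4 <- r2,r3: IF@2 ID@3 stall=0 (-) EX@4 MEM@5 WB@6
I2 ld r4 <- r3: IF@3 ID@4 stall=0 (-) EX@5 MEM@6 WB@7
I3 add r1 <- r3,r5: IF@4 ID@5 stall=0 (-) EX@6 MEM@7 WB@8
I4 mul r3 <- r3,r4: IF@5 ID@6 stall=1 (RAW on I2.r4 (WB@7)) EX@8 MEM@9 WB@10
I5 sub r5 <- r1,r2: IF@6 ID@8 stall=0 (-) EX@9 MEM@10 WB@11
I6 sub r1 <- r1,r1: IF@8 ID@9 stall=0 (-) EX@10 MEM@11 WB@12

Answer: 5 6 7 8 10 11 12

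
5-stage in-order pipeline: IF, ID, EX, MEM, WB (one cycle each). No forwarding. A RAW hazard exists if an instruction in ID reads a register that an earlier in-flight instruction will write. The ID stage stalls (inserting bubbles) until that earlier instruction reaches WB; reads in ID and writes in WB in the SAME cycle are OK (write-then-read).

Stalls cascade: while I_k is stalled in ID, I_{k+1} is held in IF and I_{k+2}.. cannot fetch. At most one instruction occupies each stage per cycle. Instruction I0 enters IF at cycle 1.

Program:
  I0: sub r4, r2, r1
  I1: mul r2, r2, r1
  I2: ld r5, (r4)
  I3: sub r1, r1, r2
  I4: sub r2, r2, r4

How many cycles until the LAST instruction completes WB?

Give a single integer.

I0 sub r4 <- r2,r1: IF@1 ID@2 stall=0 (-) EX@3 MEM@4 WB@5
I1 mul r2 <- r2,r1: IF@2 ID@3 stall=0 (-) EX@4 MEM@5 WB@6
I2 ld r5 <- r4: IF@3 ID@4 stall=1 (RAW on I0.r4 (WB@5)) EX@6 MEM@7 WB@8
I3 sub r1 <- r1,r2: IF@4 ID@6 stall=0 (-) EX@7 MEM@8 WB@9
I4 sub r2 <- r2,r4: IF@6 ID@7 stall=0 (-) EX@8 MEM@9 WB@10

Answer: 10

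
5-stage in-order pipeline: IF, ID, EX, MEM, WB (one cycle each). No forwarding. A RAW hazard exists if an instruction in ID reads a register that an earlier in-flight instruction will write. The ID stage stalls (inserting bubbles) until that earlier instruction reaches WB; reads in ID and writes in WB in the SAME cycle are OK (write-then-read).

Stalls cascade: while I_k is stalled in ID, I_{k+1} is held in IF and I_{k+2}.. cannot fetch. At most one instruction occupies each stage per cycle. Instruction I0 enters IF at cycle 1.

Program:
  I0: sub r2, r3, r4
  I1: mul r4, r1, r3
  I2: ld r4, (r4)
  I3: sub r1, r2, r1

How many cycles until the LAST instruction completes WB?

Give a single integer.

Answer: 10

Derivation:
I0 sub r2 <- r3,r4: IF@1 ID@2 stall=0 (-) EX@3 MEM@4 WB@5
I1 mul r4 <- r1,r3: IF@2 ID@3 stall=0 (-) EX@4 MEM@5 WB@6
I2 ld r4 <- r4: IF@3 ID@4 stall=2 (RAW on I1.r4 (WB@6)) EX@7 MEM@8 WB@9
I3 sub r1 <- r2,r1: IF@4 ID@7 stall=0 (-) EX@8 MEM@9 WB@10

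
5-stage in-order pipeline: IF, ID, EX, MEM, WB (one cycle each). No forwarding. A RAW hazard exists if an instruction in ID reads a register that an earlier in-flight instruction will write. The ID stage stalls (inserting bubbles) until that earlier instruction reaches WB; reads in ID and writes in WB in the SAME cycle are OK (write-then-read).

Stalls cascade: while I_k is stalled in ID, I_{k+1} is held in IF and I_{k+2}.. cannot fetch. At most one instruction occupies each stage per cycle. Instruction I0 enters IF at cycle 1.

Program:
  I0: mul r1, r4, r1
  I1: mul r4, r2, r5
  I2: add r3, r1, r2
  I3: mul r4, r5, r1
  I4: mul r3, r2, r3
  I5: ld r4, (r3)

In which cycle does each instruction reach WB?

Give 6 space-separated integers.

Answer: 5 6 8 9 11 14

Derivation:
I0 mul r1 <- r4,r1: IF@1 ID@2 stall=0 (-) EX@3 MEM@4 WB@5
I1 mul r4 <- r2,r5: IF@2 ID@3 stall=0 (-) EX@4 MEM@5 WB@6
I2 add r3 <- r1,r2: IF@3 ID@4 stall=1 (RAW on I0.r1 (WB@5)) EX@6 MEM@7 WB@8
I3 mul r4 <- r5,r1: IF@4 ID@6 stall=0 (-) EX@7 MEM@8 WB@9
I4 mul r3 <- r2,r3: IF@6 ID@7 stall=1 (RAW on I2.r3 (WB@8)) EX@9 MEM@10 WB@11
I5 ld r4 <- r3: IF@7 ID@9 stall=2 (RAW on I4.r3 (WB@11)) EX@12 MEM@13 WB@14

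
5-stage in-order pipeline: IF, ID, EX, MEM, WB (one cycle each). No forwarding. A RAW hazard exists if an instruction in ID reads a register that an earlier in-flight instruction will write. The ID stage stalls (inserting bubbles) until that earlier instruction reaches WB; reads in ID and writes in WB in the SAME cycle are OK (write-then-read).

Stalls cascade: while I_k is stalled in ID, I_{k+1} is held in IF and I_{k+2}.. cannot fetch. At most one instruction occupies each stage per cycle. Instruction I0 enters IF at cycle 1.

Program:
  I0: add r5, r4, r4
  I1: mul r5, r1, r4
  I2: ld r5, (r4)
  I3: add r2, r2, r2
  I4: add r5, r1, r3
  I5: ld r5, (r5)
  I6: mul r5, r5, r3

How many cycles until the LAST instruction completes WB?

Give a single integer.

I0 add r5 <- r4,r4: IF@1 ID@2 stall=0 (-) EX@3 MEM@4 WB@5
I1 mul r5 <- r1,r4: IF@2 ID@3 stall=0 (-) EX@4 MEM@5 WB@6
I2 ld r5 <- r4: IF@3 ID@4 stall=0 (-) EX@5 MEM@6 WB@7
I3 add r2 <- r2,r2: IF@4 ID@5 stall=0 (-) EX@6 MEM@7 WB@8
I4 add r5 <- r1,r3: IF@5 ID@6 stall=0 (-) EX@7 MEM@8 WB@9
I5 ld r5 <- r5: IF@6 ID@7 stall=2 (RAW on I4.r5 (WB@9)) EX@10 MEM@11 WB@12
I6 mul r5 <- r5,r3: IF@7 ID@10 stall=2 (RAW on I5.r5 (WB@12)) EX@13 MEM@14 WB@15

Answer: 15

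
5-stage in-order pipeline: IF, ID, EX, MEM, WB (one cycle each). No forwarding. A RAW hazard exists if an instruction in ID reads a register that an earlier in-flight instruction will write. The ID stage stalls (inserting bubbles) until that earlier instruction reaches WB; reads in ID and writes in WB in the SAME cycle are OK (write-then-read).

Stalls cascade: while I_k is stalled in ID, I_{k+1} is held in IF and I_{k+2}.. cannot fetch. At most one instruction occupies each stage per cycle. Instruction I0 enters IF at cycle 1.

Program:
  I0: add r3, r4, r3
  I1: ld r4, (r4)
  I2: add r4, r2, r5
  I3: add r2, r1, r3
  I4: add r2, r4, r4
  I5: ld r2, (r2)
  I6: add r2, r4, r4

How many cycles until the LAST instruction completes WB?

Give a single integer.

I0 add r3 <- r4,r3: IF@1 ID@2 stall=0 (-) EX@3 MEM@4 WB@5
I1 ld r4 <- r4: IF@2 ID@3 stall=0 (-) EX@4 MEM@5 WB@6
I2 add r4 <- r2,r5: IF@3 ID@4 stall=0 (-) EX@5 MEM@6 WB@7
I3 add r2 <- r1,r3: IF@4 ID@5 stall=0 (-) EX@6 MEM@7 WB@8
I4 add r2 <- r4,r4: IF@5 ID@6 stall=1 (RAW on I2.r4 (WB@7)) EX@8 MEM@9 WB@10
I5 ld r2 <- r2: IF@6 ID@8 stall=2 (RAW on I4.r2 (WB@10)) EX@11 MEM@12 WB@13
I6 add r2 <- r4,r4: IF@8 ID@11 stall=0 (-) EX@12 MEM@13 WB@14

Answer: 14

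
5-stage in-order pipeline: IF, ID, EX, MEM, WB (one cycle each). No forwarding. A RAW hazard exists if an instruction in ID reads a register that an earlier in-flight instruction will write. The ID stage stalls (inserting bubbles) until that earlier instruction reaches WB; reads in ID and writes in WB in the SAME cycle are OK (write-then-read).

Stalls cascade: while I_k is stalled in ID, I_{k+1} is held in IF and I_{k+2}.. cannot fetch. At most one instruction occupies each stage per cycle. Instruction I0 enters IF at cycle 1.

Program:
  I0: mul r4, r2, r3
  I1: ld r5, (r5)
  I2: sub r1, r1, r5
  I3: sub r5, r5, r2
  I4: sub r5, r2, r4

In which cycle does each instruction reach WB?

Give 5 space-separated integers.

I0 mul r4 <- r2,r3: IF@1 ID@2 stall=0 (-) EX@3 MEM@4 WB@5
I1 ld r5 <- r5: IF@2 ID@3 stall=0 (-) EX@4 MEM@5 WB@6
I2 sub r1 <- r1,r5: IF@3 ID@4 stall=2 (RAW on I1.r5 (WB@6)) EX@7 MEM@8 WB@9
I3 sub r5 <- r5,r2: IF@4 ID@7 stall=0 (-) EX@8 MEM@9 WB@10
I4 sub r5 <- r2,r4: IF@7 ID@8 stall=0 (-) EX@9 MEM@10 WB@11

Answer: 5 6 9 10 11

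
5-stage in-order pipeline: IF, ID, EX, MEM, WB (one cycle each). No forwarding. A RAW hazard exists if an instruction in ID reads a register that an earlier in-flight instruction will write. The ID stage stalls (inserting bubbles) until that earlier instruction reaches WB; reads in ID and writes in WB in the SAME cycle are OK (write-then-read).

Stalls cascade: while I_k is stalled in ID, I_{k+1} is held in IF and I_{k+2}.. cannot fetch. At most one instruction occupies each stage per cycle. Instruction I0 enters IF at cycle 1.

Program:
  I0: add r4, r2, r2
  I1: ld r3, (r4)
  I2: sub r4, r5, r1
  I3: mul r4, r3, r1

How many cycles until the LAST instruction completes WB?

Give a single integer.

I0 add r4 <- r2,r2: IF@1 ID@2 stall=0 (-) EX@3 MEM@4 WB@5
I1 ld r3 <- r4: IF@2 ID@3 stall=2 (RAW on I0.r4 (WB@5)) EX@6 MEM@7 WB@8
I2 sub r4 <- r5,r1: IF@3 ID@6 stall=0 (-) EX@7 MEM@8 WB@9
I3 mul r4 <- r3,r1: IF@6 ID@7 stall=1 (RAW on I1.r3 (WB@8)) EX@9 MEM@10 WB@11

Answer: 11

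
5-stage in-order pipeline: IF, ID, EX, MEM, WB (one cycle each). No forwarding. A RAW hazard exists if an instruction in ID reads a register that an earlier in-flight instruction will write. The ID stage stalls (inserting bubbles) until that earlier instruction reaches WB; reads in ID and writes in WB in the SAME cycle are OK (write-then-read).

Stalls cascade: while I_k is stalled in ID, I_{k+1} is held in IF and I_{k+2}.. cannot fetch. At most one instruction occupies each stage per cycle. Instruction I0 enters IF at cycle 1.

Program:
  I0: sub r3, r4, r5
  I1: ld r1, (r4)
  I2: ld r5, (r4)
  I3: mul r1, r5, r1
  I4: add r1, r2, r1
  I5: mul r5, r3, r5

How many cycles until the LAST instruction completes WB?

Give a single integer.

I0 sub r3 <- r4,r5: IF@1 ID@2 stall=0 (-) EX@3 MEM@4 WB@5
I1 ld r1 <- r4: IF@2 ID@3 stall=0 (-) EX@4 MEM@5 WB@6
I2 ld r5 <- r4: IF@3 ID@4 stall=0 (-) EX@5 MEM@6 WB@7
I3 mul r1 <- r5,r1: IF@4 ID@5 stall=2 (RAW on I2.r5 (WB@7)) EX@8 MEM@9 WB@10
I4 add r1 <- r2,r1: IF@5 ID@8 stall=2 (RAW on I3.r1 (WB@10)) EX@11 MEM@12 WB@13
I5 mul r5 <- r3,r5: IF@8 ID@11 stall=0 (-) EX@12 MEM@13 WB@14

Answer: 14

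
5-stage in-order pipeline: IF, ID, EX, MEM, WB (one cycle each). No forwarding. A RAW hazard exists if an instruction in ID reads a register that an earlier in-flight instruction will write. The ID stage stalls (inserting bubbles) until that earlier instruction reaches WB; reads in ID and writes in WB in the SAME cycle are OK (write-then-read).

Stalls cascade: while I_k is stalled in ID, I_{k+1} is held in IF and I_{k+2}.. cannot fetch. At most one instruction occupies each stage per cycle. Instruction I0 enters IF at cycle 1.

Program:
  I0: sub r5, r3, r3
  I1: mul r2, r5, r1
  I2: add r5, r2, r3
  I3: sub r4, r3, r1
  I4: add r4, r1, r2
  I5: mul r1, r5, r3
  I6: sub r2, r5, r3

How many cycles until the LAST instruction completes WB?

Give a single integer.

I0 sub r5 <- r3,r3: IF@1 ID@2 stall=0 (-) EX@3 MEM@4 WB@5
I1 mul r2 <- r5,r1: IF@2 ID@3 stall=2 (RAW on I0.r5 (WB@5)) EX@6 MEM@7 WB@8
I2 add r5 <- r2,r3: IF@3 ID@6 stall=2 (RAW on I1.r2 (WB@8)) EX@9 MEM@10 WB@11
I3 sub r4 <- r3,r1: IF@6 ID@9 stall=0 (-) EX@10 MEM@11 WB@12
I4 add r4 <- r1,r2: IF@9 ID@10 stall=0 (-) EX@11 MEM@12 WB@13
I5 mul r1 <- r5,r3: IF@10 ID@11 stall=0 (-) EX@12 MEM@13 WB@14
I6 sub r2 <- r5,r3: IF@11 ID@12 stall=0 (-) EX@13 MEM@14 WB@15

Answer: 15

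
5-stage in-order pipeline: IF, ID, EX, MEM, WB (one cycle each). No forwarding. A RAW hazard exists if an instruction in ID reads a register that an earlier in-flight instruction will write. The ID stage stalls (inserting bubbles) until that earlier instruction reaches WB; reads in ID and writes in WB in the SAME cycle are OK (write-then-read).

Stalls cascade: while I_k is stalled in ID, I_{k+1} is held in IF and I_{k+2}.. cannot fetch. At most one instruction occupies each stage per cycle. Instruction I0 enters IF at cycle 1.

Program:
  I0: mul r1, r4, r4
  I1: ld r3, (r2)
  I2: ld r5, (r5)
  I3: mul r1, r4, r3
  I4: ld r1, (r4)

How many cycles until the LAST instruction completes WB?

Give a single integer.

I0 mul r1 <- r4,r4: IF@1 ID@2 stall=0 (-) EX@3 MEM@4 WB@5
I1 ld r3 <- r2: IF@2 ID@3 stall=0 (-) EX@4 MEM@5 WB@6
I2 ld r5 <- r5: IF@3 ID@4 stall=0 (-) EX@5 MEM@6 WB@7
I3 mul r1 <- r4,r3: IF@4 ID@5 stall=1 (RAW on I1.r3 (WB@6)) EX@7 MEM@8 WB@9
I4 ld r1 <- r4: IF@5 ID@7 stall=0 (-) EX@8 MEM@9 WB@10

Answer: 10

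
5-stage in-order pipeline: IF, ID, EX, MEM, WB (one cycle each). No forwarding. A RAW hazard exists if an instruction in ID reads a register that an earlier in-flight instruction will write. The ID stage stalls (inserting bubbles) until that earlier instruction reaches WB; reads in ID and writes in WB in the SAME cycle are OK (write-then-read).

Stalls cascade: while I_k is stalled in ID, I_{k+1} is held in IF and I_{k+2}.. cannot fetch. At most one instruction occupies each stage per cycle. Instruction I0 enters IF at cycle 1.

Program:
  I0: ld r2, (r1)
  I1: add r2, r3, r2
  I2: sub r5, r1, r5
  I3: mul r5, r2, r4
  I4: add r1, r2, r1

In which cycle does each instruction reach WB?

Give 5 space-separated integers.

I0 ld r2 <- r1: IF@1 ID@2 stall=0 (-) EX@3 MEM@4 WB@5
I1 add r2 <- r3,r2: IF@2 ID@3 stall=2 (RAW on I0.r2 (WB@5)) EX@6 MEM@7 WB@8
I2 sub r5 <- r1,r5: IF@3 ID@6 stall=0 (-) EX@7 MEM@8 WB@9
I3 mul r5 <- r2,r4: IF@6 ID@7 stall=1 (RAW on I1.r2 (WB@8)) EX@9 MEM@10 WB@11
I4 add r1 <- r2,r1: IF@7 ID@9 stall=0 (-) EX@10 MEM@11 WB@12

Answer: 5 8 9 11 12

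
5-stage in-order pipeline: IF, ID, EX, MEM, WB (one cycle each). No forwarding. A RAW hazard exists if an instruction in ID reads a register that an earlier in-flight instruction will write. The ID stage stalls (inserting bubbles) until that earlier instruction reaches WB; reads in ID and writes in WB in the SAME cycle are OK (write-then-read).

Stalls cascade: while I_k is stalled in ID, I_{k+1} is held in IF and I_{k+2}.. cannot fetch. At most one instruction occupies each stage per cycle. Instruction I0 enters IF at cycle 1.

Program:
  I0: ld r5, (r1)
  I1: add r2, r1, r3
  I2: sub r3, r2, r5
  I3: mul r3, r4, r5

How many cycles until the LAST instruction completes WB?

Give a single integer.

Answer: 10

Derivation:
I0 ld r5 <- r1: IF@1 ID@2 stall=0 (-) EX@3 MEM@4 WB@5
I1 add r2 <- r1,r3: IF@2 ID@3 stall=0 (-) EX@4 MEM@5 WB@6
I2 sub r3 <- r2,r5: IF@3 ID@4 stall=2 (RAW on I1.r2 (WB@6)) EX@7 MEM@8 WB@9
I3 mul r3 <- r4,r5: IF@4 ID@7 stall=0 (-) EX@8 MEM@9 WB@10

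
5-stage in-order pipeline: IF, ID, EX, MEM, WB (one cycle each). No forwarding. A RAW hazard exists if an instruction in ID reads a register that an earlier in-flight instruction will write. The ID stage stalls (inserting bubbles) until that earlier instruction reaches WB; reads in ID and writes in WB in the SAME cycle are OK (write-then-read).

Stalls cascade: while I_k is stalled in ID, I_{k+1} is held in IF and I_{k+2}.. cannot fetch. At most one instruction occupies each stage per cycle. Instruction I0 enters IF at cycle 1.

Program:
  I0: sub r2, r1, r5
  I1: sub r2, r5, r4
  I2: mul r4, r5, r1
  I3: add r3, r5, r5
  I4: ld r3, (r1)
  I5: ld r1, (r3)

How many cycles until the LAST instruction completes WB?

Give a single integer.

Answer: 12

Derivation:
I0 sub r2 <- r1,r5: IF@1 ID@2 stall=0 (-) EX@3 MEM@4 WB@5
I1 sub r2 <- r5,r4: IF@2 ID@3 stall=0 (-) EX@4 MEM@5 WB@6
I2 mul r4 <- r5,r1: IF@3 ID@4 stall=0 (-) EX@5 MEM@6 WB@7
I3 add r3 <- r5,r5: IF@4 ID@5 stall=0 (-) EX@6 MEM@7 WB@8
I4 ld r3 <- r1: IF@5 ID@6 stall=0 (-) EX@7 MEM@8 WB@9
I5 ld r1 <- r3: IF@6 ID@7 stall=2 (RAW on I4.r3 (WB@9)) EX@10 MEM@11 WB@12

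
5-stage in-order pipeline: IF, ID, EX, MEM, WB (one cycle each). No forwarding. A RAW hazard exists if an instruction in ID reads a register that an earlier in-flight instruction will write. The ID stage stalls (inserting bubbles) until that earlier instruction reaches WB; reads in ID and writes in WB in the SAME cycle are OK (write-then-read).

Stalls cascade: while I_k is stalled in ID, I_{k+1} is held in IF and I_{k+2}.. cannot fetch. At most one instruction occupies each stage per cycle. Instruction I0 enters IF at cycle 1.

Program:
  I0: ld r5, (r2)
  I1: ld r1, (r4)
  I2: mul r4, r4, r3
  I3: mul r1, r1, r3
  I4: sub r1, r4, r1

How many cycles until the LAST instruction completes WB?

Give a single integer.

I0 ld r5 <- r2: IF@1 ID@2 stall=0 (-) EX@3 MEM@4 WB@5
I1 ld r1 <- r4: IF@2 ID@3 stall=0 (-) EX@4 MEM@5 WB@6
I2 mul r4 <- r4,r3: IF@3 ID@4 stall=0 (-) EX@5 MEM@6 WB@7
I3 mul r1 <- r1,r3: IF@4 ID@5 stall=1 (RAW on I1.r1 (WB@6)) EX@7 MEM@8 WB@9
I4 sub r1 <- r4,r1: IF@5 ID@7 stall=2 (RAW on I3.r1 (WB@9)) EX@10 MEM@11 WB@12

Answer: 12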